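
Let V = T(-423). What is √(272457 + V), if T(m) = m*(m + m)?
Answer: 3*√70035 ≈ 793.92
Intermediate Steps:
T(m) = 2*m² (T(m) = m*(2*m) = 2*m²)
V = 357858 (V = 2*(-423)² = 2*178929 = 357858)
√(272457 + V) = √(272457 + 357858) = √630315 = 3*√70035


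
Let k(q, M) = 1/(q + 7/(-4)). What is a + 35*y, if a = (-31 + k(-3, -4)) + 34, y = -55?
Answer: -36522/19 ≈ -1922.2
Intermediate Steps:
k(q, M) = 1/(-7/4 + q) (k(q, M) = 1/(q + 7*(-¼)) = 1/(q - 7/4) = 1/(-7/4 + q))
a = 53/19 (a = (-31 + 4/(-7 + 4*(-3))) + 34 = (-31 + 4/(-7 - 12)) + 34 = (-31 + 4/(-19)) + 34 = (-31 + 4*(-1/19)) + 34 = (-31 - 4/19) + 34 = -593/19 + 34 = 53/19 ≈ 2.7895)
a + 35*y = 53/19 + 35*(-55) = 53/19 - 1925 = -36522/19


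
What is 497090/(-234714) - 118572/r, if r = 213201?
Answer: -7433921861/2780069973 ≈ -2.6740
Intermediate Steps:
497090/(-234714) - 118572/r = 497090/(-234714) - 118572/213201 = 497090*(-1/234714) - 118572*1/213201 = -248545/117357 - 39524/71067 = -7433921861/2780069973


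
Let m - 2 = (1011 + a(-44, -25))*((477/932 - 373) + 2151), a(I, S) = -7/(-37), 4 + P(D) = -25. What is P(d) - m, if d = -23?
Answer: -31008752613/17242 ≈ -1.7984e+6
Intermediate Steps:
P(D) = -29 (P(D) = -4 - 25 = -29)
a(I, S) = 7/37 (a(I, S) = -7*(-1/37) = 7/37)
m = 31008252595/17242 (m = 2 + (1011 + 7/37)*((477/932 - 373) + 2151) = 2 + 37414*((477*(1/932) - 373) + 2151)/37 = 2 + 37414*((477/932 - 373) + 2151)/37 = 2 + 37414*(-347159/932 + 2151)/37 = 2 + (37414/37)*(1657573/932) = 2 + 31008218111/17242 = 31008252595/17242 ≈ 1.7984e+6)
P(d) - m = -29 - 1*31008252595/17242 = -29 - 31008252595/17242 = -31008752613/17242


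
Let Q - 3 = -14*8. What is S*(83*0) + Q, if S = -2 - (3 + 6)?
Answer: -109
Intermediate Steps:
Q = -109 (Q = 3 - 14*8 = 3 - 112 = -109)
S = -11 (S = -2 - 1*9 = -2 - 9 = -11)
S*(83*0) + Q = -913*0 - 109 = -11*0 - 109 = 0 - 109 = -109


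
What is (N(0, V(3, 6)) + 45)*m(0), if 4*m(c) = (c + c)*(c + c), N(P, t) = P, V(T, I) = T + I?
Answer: 0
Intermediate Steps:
V(T, I) = I + T
m(c) = c**2 (m(c) = ((c + c)*(c + c))/4 = ((2*c)*(2*c))/4 = (4*c**2)/4 = c**2)
(N(0, V(3, 6)) + 45)*m(0) = (0 + 45)*0**2 = 45*0 = 0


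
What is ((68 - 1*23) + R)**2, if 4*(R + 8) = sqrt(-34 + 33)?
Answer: (148 + I)**2/16 ≈ 1368.9 + 18.5*I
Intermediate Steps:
R = -8 + I/4 (R = -8 + sqrt(-34 + 33)/4 = -8 + sqrt(-1)/4 = -8 + I/4 ≈ -8.0 + 0.25*I)
((68 - 1*23) + R)**2 = ((68 - 1*23) + (-8 + I/4))**2 = ((68 - 23) + (-8 + I/4))**2 = (45 + (-8 + I/4))**2 = (37 + I/4)**2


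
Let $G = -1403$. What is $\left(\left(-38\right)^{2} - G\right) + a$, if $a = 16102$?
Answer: $18949$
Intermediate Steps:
$\left(\left(-38\right)^{2} - G\right) + a = \left(\left(-38\right)^{2} - -1403\right) + 16102 = \left(1444 + 1403\right) + 16102 = 2847 + 16102 = 18949$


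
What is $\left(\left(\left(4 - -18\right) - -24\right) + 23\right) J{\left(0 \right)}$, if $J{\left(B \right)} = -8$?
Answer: $-552$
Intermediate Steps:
$\left(\left(\left(4 - -18\right) - -24\right) + 23\right) J{\left(0 \right)} = \left(\left(\left(4 - -18\right) - -24\right) + 23\right) \left(-8\right) = \left(\left(\left(4 + 18\right) + 24\right) + 23\right) \left(-8\right) = \left(\left(22 + 24\right) + 23\right) \left(-8\right) = \left(46 + 23\right) \left(-8\right) = 69 \left(-8\right) = -552$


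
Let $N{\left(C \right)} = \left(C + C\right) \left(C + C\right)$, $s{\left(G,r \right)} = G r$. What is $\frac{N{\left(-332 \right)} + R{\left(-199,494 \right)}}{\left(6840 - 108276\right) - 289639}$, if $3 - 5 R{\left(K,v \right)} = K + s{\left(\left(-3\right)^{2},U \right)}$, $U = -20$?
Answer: $- \frac{2204862}{1955375} \approx -1.1276$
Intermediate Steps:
$R{\left(K,v \right)} = \frac{183}{5} - \frac{K}{5}$ ($R{\left(K,v \right)} = \frac{3}{5} - \frac{K + \left(-3\right)^{2} \left(-20\right)}{5} = \frac{3}{5} - \frac{K + 9 \left(-20\right)}{5} = \frac{3}{5} - \frac{K - 180}{5} = \frac{3}{5} - \frac{-180 + K}{5} = \frac{3}{5} - \left(-36 + \frac{K}{5}\right) = \frac{183}{5} - \frac{K}{5}$)
$N{\left(C \right)} = 4 C^{2}$ ($N{\left(C \right)} = 2 C 2 C = 4 C^{2}$)
$\frac{N{\left(-332 \right)} + R{\left(-199,494 \right)}}{\left(6840 - 108276\right) - 289639} = \frac{4 \left(-332\right)^{2} + \left(\frac{183}{5} - - \frac{199}{5}\right)}{\left(6840 - 108276\right) - 289639} = \frac{4 \cdot 110224 + \left(\frac{183}{5} + \frac{199}{5}\right)}{\left(6840 - 108276\right) - 289639} = \frac{440896 + \frac{382}{5}}{-101436 - 289639} = \frac{2204862}{5 \left(-391075\right)} = \frac{2204862}{5} \left(- \frac{1}{391075}\right) = - \frac{2204862}{1955375}$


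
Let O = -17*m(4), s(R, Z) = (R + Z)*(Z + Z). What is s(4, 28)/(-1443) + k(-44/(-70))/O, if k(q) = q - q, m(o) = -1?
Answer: -1792/1443 ≈ -1.2419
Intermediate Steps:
s(R, Z) = 2*Z*(R + Z) (s(R, Z) = (R + Z)*(2*Z) = 2*Z*(R + Z))
k(q) = 0
O = 17 (O = -17*(-1) = 17)
s(4, 28)/(-1443) + k(-44/(-70))/O = (2*28*(4 + 28))/(-1443) + 0/17 = (2*28*32)*(-1/1443) + 0*(1/17) = 1792*(-1/1443) + 0 = -1792/1443 + 0 = -1792/1443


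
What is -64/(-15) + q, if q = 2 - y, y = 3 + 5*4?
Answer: -251/15 ≈ -16.733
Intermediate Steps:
y = 23 (y = 3 + 20 = 23)
q = -21 (q = 2 - 1*23 = 2 - 23 = -21)
-64/(-15) + q = -64/(-15) - 21 = -64*(-1)/15 - 21 = -4*(-16/15) - 21 = 64/15 - 21 = -251/15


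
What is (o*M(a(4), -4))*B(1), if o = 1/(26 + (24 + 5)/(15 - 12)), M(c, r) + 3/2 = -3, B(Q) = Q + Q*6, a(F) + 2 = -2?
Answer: -189/214 ≈ -0.88318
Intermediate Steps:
a(F) = -4 (a(F) = -2 - 2 = -4)
B(Q) = 7*Q (B(Q) = Q + 6*Q = 7*Q)
M(c, r) = -9/2 (M(c, r) = -3/2 - 3 = -9/2)
o = 3/107 (o = 1/(26 + 29/3) = 1/(107/3) = 3/107 ≈ 0.028037)
(o*M(a(4), -4))*B(1) = ((3/107)*(-9/2))*(7*1) = -27/214*7 = -189/214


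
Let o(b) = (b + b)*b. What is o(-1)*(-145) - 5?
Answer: -295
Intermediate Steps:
o(b) = 2*b² (o(b) = (2*b)*b = 2*b²)
o(-1)*(-145) - 5 = (2*(-1)²)*(-145) - 5 = (2*1)*(-145) - 5 = 2*(-145) - 5 = -290 - 5 = -295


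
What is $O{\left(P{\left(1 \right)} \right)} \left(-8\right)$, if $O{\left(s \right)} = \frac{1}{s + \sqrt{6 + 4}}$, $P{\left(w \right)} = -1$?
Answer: $\frac{8}{1 - \sqrt{10}} \approx -3.6998$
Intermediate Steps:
$O{\left(s \right)} = \frac{1}{s + \sqrt{10}}$
$O{\left(P{\left(1 \right)} \right)} \left(-8\right) = \frac{1}{-1 + \sqrt{10}} \left(-8\right) = - \frac{8}{-1 + \sqrt{10}}$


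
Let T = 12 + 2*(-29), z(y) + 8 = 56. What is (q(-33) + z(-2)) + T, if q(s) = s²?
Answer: 1091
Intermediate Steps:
z(y) = 48 (z(y) = -8 + 56 = 48)
T = -46 (T = 12 - 58 = -46)
(q(-33) + z(-2)) + T = ((-33)² + 48) - 46 = (1089 + 48) - 46 = 1137 - 46 = 1091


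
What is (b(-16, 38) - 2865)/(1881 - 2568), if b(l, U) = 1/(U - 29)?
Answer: 25784/6183 ≈ 4.1701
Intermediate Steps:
b(l, U) = 1/(-29 + U)
(b(-16, 38) - 2865)/(1881 - 2568) = (1/(-29 + 38) - 2865)/(1881 - 2568) = (1/9 - 2865)/(-687) = (1/9 - 2865)*(-1/687) = -25784/9*(-1/687) = 25784/6183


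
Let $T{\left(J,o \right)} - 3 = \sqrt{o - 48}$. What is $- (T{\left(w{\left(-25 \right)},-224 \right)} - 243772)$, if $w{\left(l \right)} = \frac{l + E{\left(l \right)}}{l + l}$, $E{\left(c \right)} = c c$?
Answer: $243769 - 4 i \sqrt{17} \approx 2.4377 \cdot 10^{5} - 16.492 i$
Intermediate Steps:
$E{\left(c \right)} = c^{2}$
$w{\left(l \right)} = \frac{l + l^{2}}{2 l}$ ($w{\left(l \right)} = \frac{l + l^{2}}{l + l} = \frac{l + l^{2}}{2 l}$)
$T{\left(J,o \right)} = 3 + \sqrt{-48 + o}$ ($T{\left(J,o \right)} = 3 + \sqrt{o - 48} = 3 + \sqrt{-48 + o}$)
$- (T{\left(w{\left(-25 \right)},-224 \right)} - 243772) = - (\left(3 + \sqrt{-48 - 224}\right) - 243772) = - (\left(3 + \sqrt{-272}\right) - 243772) = - (\left(3 + 4 i \sqrt{17}\right) - 243772) = - (-243769 + 4 i \sqrt{17}) = 243769 - 4 i \sqrt{17}$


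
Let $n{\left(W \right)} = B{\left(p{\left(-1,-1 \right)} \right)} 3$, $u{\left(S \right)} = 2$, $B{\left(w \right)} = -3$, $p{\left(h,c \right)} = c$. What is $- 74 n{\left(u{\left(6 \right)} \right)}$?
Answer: $666$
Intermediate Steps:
$n{\left(W \right)} = -9$ ($n{\left(W \right)} = \left(-3\right) 3 = -9$)
$- 74 n{\left(u{\left(6 \right)} \right)} = \left(-74\right) \left(-9\right) = 666$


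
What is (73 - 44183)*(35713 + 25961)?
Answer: -2720440140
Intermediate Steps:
(73 - 44183)*(35713 + 25961) = -44110*61674 = -2720440140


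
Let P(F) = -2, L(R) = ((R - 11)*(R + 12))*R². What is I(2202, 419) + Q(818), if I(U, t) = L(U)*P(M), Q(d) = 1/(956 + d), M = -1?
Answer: -83452285379661407/1774 ≈ -4.7042e+13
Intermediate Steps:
L(R) = R²*(-11 + R)*(12 + R) (L(R) = ((-11 + R)*(12 + R))*R² = R²*(-11 + R)*(12 + R))
I(U, t) = -2*U²*(-132 + U + U²) (I(U, t) = (U²*(-132 + U + U²))*(-2) = -2*U²*(-132 + U + U²))
I(2202, 419) + Q(818) = 2*2202²*(132 - 1*2202 - 1*2202²) + 1/(956 + 818) = 2*4848804*(132 - 2202 - 1*4848804) + 1/1774 = 2*4848804*(132 - 2202 - 4848804) + 1/1774 = 2*4848804*(-4850874) + 1/1774 = -47041874509392 + 1/1774 = -83452285379661407/1774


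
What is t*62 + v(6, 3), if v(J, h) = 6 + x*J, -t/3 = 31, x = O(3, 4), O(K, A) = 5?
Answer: -5730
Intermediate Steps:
x = 5
t = -93 (t = -3*31 = -93)
v(J, h) = 6 + 5*J
t*62 + v(6, 3) = -93*62 + (6 + 5*6) = -5766 + (6 + 30) = -5766 + 36 = -5730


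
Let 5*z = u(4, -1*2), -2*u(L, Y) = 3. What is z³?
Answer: -27/1000 ≈ -0.027000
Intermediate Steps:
u(L, Y) = -3/2 (u(L, Y) = -½*3 = -3/2)
z = -3/10 (z = (⅕)*(-3/2) = -3/10 ≈ -0.30000)
z³ = (-3/10)³ = -27/1000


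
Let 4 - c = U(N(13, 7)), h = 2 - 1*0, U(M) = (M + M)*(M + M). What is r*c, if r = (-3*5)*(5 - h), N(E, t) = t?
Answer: 8640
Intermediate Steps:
U(M) = 4*M² (U(M) = (2*M)*(2*M) = 4*M²)
h = 2 (h = 2 + 0 = 2)
c = -192 (c = 4 - 4*7² = 4 - 4*49 = 4 - 1*196 = 4 - 196 = -192)
r = -45 (r = (-3*5)*(5 - 1*2) = -15*(5 - 2) = -15*3 = -45)
r*c = -45*(-192) = 8640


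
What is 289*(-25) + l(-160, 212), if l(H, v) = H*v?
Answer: -41145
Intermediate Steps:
289*(-25) + l(-160, 212) = 289*(-25) - 160*212 = -7225 - 33920 = -41145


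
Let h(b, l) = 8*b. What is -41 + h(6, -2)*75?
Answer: 3559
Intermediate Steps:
-41 + h(6, -2)*75 = -41 + (8*6)*75 = -41 + 48*75 = -41 + 3600 = 3559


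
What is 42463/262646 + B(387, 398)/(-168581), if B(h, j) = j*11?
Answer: 6008590815/44277125326 ≈ 0.13570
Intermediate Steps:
B(h, j) = 11*j
42463/262646 + B(387, 398)/(-168581) = 42463/262646 + (11*398)/(-168581) = 42463*(1/262646) + 4378*(-1/168581) = 42463/262646 - 4378/168581 = 6008590815/44277125326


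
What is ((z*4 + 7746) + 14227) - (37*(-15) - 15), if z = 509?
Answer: 24579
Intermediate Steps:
((z*4 + 7746) + 14227) - (37*(-15) - 15) = ((509*4 + 7746) + 14227) - (37*(-15) - 15) = ((2036 + 7746) + 14227) - (-555 - 15) = (9782 + 14227) - 1*(-570) = 24009 + 570 = 24579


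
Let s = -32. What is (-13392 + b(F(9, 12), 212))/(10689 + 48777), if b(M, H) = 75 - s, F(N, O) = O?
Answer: -13285/59466 ≈ -0.22340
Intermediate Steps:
b(M, H) = 107 (b(M, H) = 75 - 1*(-32) = 75 + 32 = 107)
(-13392 + b(F(9, 12), 212))/(10689 + 48777) = (-13392 + 107)/(10689 + 48777) = -13285/59466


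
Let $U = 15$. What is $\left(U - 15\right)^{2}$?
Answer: $0$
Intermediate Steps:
$\left(U - 15\right)^{2} = \left(15 - 15\right)^{2} = 0^{2} = 0$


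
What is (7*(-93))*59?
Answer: -38409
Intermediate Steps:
(7*(-93))*59 = -651*59 = -38409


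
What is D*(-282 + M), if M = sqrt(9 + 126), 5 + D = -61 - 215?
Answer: 79242 - 843*sqrt(15) ≈ 75977.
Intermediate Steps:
D = -281 (D = -5 + (-61 - 215) = -5 - 276 = -281)
M = 3*sqrt(15) (M = sqrt(135) = 3*sqrt(15) ≈ 11.619)
D*(-282 + M) = -281*(-282 + 3*sqrt(15)) = 79242 - 843*sqrt(15)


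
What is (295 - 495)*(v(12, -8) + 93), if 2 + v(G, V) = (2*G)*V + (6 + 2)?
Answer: 18600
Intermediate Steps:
v(G, V) = 6 + 2*G*V (v(G, V) = -2 + ((2*G)*V + (6 + 2)) = -2 + (2*G*V + 8) = -2 + (8 + 2*G*V) = 6 + 2*G*V)
(295 - 495)*(v(12, -8) + 93) = (295 - 495)*((6 + 2*12*(-8)) + 93) = -200*((6 - 192) + 93) = -200*(-186 + 93) = -200*(-93) = 18600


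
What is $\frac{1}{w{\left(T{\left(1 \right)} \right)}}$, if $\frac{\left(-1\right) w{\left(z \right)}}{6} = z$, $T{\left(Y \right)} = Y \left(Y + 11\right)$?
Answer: $- \frac{1}{72} \approx -0.013889$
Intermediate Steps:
$T{\left(Y \right)} = Y \left(11 + Y\right)$
$w{\left(z \right)} = - 6 z$
$\frac{1}{w{\left(T{\left(1 \right)} \right)}} = \frac{1}{\left(-6\right) 1 \left(11 + 1\right)} = \frac{1}{\left(-6\right) 1 \cdot 12} = \frac{1}{\left(-6\right) 12} = \frac{1}{-72} = - \frac{1}{72}$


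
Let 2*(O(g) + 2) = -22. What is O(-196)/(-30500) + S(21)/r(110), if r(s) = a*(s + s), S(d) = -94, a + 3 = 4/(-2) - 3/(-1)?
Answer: 35909/167750 ≈ 0.21406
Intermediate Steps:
a = -2 (a = -3 + (4/(-2) - 3/(-1)) = -3 + (4*(-1/2) - 3*(-1)) = -3 + (-2 + 3) = -3 + 1 = -2)
O(g) = -13 (O(g) = -2 + (1/2)*(-22) = -2 - 11 = -13)
r(s) = -4*s (r(s) = -2*(s + s) = -4*s)
O(-196)/(-30500) + S(21)/r(110) = -13/(-30500) - 94/((-4*110)) = -13*(-1/30500) - 94/(-440) = 13/30500 - 94*(-1/440) = 13/30500 + 47/220 = 35909/167750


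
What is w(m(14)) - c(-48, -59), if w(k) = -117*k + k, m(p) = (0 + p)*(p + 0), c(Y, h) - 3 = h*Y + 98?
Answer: -25669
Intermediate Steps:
c(Y, h) = 101 + Y*h (c(Y, h) = 3 + (h*Y + 98) = 3 + (Y*h + 98) = 3 + (98 + Y*h) = 101 + Y*h)
m(p) = p² (m(p) = p*p = p²)
w(k) = -116*k
w(m(14)) - c(-48, -59) = -116*14² - (101 - 48*(-59)) = -116*196 - (101 + 2832) = -22736 - 1*2933 = -22736 - 2933 = -25669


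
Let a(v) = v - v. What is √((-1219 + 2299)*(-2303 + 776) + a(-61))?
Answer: 18*I*√5090 ≈ 1284.2*I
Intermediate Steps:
a(v) = 0
√((-1219 + 2299)*(-2303 + 776) + a(-61)) = √((-1219 + 2299)*(-2303 + 776) + 0) = √(1080*(-1527) + 0) = √(-1649160 + 0) = √(-1649160) = 18*I*√5090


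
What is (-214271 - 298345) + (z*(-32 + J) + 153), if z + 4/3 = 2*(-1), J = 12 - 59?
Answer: -1536599/3 ≈ -5.1220e+5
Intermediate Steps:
J = -47
z = -10/3 (z = -4/3 + 2*(-1) = -4/3 - 2 = -10/3 ≈ -3.3333)
(-214271 - 298345) + (z*(-32 + J) + 153) = (-214271 - 298345) + (-10*(-32 - 47)/3 + 153) = -512616 + (-10/3*(-79) + 153) = -512616 + (790/3 + 153) = -512616 + 1249/3 = -1536599/3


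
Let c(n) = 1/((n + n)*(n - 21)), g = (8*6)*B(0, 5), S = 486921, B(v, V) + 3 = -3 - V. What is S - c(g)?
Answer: 282289528223/579744 ≈ 4.8692e+5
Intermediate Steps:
B(v, V) = -6 - V (B(v, V) = -3 + (-3 - V) = -6 - V)
g = -528 (g = (8*6)*(-6 - 1*5) = 48*(-6 - 5) = 48*(-11) = -528)
c(n) = 1/(2*n*(-21 + n)) (c(n) = 1/((2*n)*(-21 + n)) = 1/(2*n*(-21 + n)))
S - c(g) = 486921 - 1/(2*(-528)*(-21 - 528)) = 486921 - (-1)/(2*528*(-549)) = 486921 - (-1)*(-1)/(2*528*549) = 486921 - 1*1/579744 = 486921 - 1/579744 = 282289528223/579744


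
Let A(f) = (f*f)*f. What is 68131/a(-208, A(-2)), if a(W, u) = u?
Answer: -68131/8 ≈ -8516.4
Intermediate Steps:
A(f) = f³ (A(f) = f²*f = f³)
68131/a(-208, A(-2)) = 68131/((-2)³) = 68131/(-8) = 68131*(-⅛) = -68131/8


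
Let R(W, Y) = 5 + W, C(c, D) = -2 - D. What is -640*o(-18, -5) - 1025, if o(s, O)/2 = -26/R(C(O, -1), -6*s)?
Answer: 7295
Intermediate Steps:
o(s, O) = -13 (o(s, O) = 2*(-26/(5 + (-2 - 1*(-1)))) = 2*(-26/(5 + (-2 + 1))) = 2*(-26/(5 - 1)) = 2*(-26/4) = 2*(-26*¼) = 2*(-13/2) = -13)
-640*o(-18, -5) - 1025 = -640*(-13) - 1025 = 8320 - 1025 = 7295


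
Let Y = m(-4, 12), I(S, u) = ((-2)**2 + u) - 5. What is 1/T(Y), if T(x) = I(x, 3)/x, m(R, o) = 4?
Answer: 2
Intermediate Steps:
I(S, u) = -1 + u (I(S, u) = (4 + u) - 5 = -1 + u)
Y = 4
T(x) = 2/x (T(x) = (-1 + 3)/x = 2/x)
1/T(Y) = 1/(2/4) = 1/(2*(1/4)) = 1/(1/2) = 2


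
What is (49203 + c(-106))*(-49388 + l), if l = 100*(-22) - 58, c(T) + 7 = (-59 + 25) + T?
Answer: -2533546176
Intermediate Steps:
c(T) = -41 + T (c(T) = -7 + ((-59 + 25) + T) = -7 + (-34 + T) = -41 + T)
l = -2258 (l = -2200 - 58 = -2258)
(49203 + c(-106))*(-49388 + l) = (49203 + (-41 - 106))*(-49388 - 2258) = (49203 - 147)*(-51646) = 49056*(-51646) = -2533546176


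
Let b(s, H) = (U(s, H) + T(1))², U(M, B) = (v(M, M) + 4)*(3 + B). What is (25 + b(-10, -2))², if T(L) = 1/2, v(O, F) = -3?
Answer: 11881/16 ≈ 742.56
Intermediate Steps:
T(L) = ½ (T(L) = 1*(½) = ½)
U(M, B) = 3 + B (U(M, B) = (-3 + 4)*(3 + B) = 1*(3 + B) = 3 + B)
b(s, H) = (7/2 + H)² (b(s, H) = ((3 + H) + ½)² = (7/2 + H)²)
(25 + b(-10, -2))² = (25 + (7 + 2*(-2))²/4)² = (25 + (7 - 4)²/4)² = (25 + (¼)*3²)² = (25 + (¼)*9)² = (25 + 9/4)² = (109/4)² = 11881/16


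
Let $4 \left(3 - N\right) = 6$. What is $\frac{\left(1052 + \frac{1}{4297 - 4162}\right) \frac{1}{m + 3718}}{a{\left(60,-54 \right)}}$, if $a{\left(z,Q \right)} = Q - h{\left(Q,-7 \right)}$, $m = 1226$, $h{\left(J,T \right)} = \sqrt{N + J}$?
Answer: $- \frac{142021}{36690660} + \frac{142021 i \sqrt{210}}{3962591280} \approx -0.0038708 + 0.00051938 i$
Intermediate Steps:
$N = \frac{3}{2}$ ($N = 3 - \frac{3}{2} = \frac{3}{2} \approx 1.5$)
$h{\left(J,T \right)} = \sqrt{\frac{3}{2} + J}$
$a{\left(z,Q \right)} = Q - \frac{\sqrt{6 + 4 Q}}{2}$
$\frac{\left(1052 + \frac{1}{4297 - 4162}\right) \frac{1}{m + 3718}}{a{\left(60,-54 \right)}} = \frac{\left(1052 + \frac{1}{4297 - 4162}\right) \frac{1}{1226 + 3718}}{-54 - \frac{\sqrt{6 + 4 \left(-54\right)}}{2}} = \frac{\left(1052 + \frac{1}{135}\right) \frac{1}{4944}}{-54 - \frac{\sqrt{6 - 216}}{2}} = \frac{\left(1052 + \frac{1}{135}\right) \frac{1}{4944}}{-54 - \frac{\sqrt{-210}}{2}} = \frac{\frac{142021}{135} \cdot \frac{1}{4944}}{-54 - \frac{i \sqrt{210}}{2}} = \frac{142021}{667440 \left(-54 - \frac{i \sqrt{210}}{2}\right)}$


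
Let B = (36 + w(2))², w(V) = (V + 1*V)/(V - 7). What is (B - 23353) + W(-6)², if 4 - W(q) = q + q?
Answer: -546449/25 ≈ -21858.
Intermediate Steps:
W(q) = 4 - 2*q (W(q) = 4 - (q + q) = 4 - 2*q)
w(V) = 2*V/(-7 + V) (w(V) = (V + V)/(-7 + V) = (2*V)/(-7 + V) = 2*V/(-7 + V))
B = 30976/25 (B = (36 + 2*2/(-7 + 2))² = (36 + 2*2/(-5))² = (36 + 2*2*(-⅕))² = (36 - ⅘)² = (176/5)² = 30976/25 ≈ 1239.0)
(B - 23353) + W(-6)² = (30976/25 - 23353) + (4 - 2*(-6))² = -552849/25 + (4 + 12)² = -552849/25 + 16² = -552849/25 + 256 = -546449/25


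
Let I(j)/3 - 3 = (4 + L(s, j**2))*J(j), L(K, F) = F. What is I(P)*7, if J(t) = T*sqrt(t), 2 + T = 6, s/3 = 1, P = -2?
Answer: 63 + 672*I*sqrt(2) ≈ 63.0 + 950.35*I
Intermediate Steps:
s = 3 (s = 3*1 = 3)
T = 4 (T = -2 + 6 = 4)
J(t) = 4*sqrt(t)
I(j) = 9 + 12*sqrt(j)*(4 + j**2) (I(j) = 9 + 3*((4 + j**2)*(4*sqrt(j))) = 9 + 3*(4*sqrt(j)*(4 + j**2)) = 9 + 12*sqrt(j)*(4 + j**2))
I(P)*7 = (9 + 12*(-2)**(5/2) + 48*sqrt(-2))*7 = (9 + 12*(4*I*sqrt(2)) + 48*(I*sqrt(2)))*7 = (9 + 48*I*sqrt(2) + 48*I*sqrt(2))*7 = (9 + 96*I*sqrt(2))*7 = 63 + 672*I*sqrt(2)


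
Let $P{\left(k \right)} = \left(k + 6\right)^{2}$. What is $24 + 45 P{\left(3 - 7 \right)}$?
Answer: $204$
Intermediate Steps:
$P{\left(k \right)} = \left(6 + k\right)^{2}$
$24 + 45 P{\left(3 - 7 \right)} = 24 + 45 \left(6 + \left(3 - 7\right)\right)^{2} = 24 + 45 \left(6 - 4\right)^{2} = 24 + 45 \cdot 2^{2} = 24 + 45 \cdot 4 = 24 + 180 = 204$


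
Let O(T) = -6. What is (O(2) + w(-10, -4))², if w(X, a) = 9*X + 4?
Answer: 8464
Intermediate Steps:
w(X, a) = 4 + 9*X
(O(2) + w(-10, -4))² = (-6 + (4 + 9*(-10)))² = (-6 + (4 - 90))² = (-6 - 86)² = (-92)² = 8464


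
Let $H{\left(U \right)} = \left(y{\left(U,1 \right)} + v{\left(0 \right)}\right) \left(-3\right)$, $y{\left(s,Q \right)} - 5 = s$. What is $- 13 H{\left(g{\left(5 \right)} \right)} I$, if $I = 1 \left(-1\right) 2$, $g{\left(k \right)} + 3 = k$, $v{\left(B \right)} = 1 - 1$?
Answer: $-546$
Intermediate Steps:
$y{\left(s,Q \right)} = 5 + s$
$v{\left(B \right)} = 0$ ($v{\left(B \right)} = 1 - 1 = 0$)
$g{\left(k \right)} = -3 + k$
$H{\left(U \right)} = -15 - 3 U$ ($H{\left(U \right)} = \left(\left(5 + U\right) + 0\right) \left(-3\right) = \left(5 + U\right) \left(-3\right) = -15 - 3 U$)
$I = -2$ ($I = \left(-1\right) 2 = -2$)
$- 13 H{\left(g{\left(5 \right)} \right)} I = - 13 \left(-15 - 3 \left(-3 + 5\right)\right) \left(-2\right) = - 13 \left(-15 - 6\right) \left(-2\right) = \left(-13\right) \left(-21\right) \left(-2\right) = 273 \left(-2\right) = -546$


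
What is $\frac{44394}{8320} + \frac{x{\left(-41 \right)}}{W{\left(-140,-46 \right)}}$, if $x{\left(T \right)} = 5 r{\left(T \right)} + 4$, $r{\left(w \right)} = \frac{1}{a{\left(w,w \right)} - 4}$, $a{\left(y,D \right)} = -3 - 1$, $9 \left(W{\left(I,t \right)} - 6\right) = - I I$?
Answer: $\frac{216868101}{40655680} \approx 5.3343$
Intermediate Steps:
$W{\left(I,t \right)} = 6 - \frac{I^{2}}{9}$ ($W{\left(I,t \right)} = 6 + \frac{- I I}{9} = 6 + \frac{\left(-1\right) I^{2}}{9} = 6 - \frac{I^{2}}{9}$)
$a{\left(y,D \right)} = -4$ ($a{\left(y,D \right)} = -3 - 1 = -4$)
$r{\left(w \right)} = - \frac{1}{8}$ ($r{\left(w \right)} = \frac{1}{-4 - 4} = \frac{1}{-8} = - \frac{1}{8}$)
$x{\left(T \right)} = \frac{27}{8}$ ($x{\left(T \right)} = 5 \left(- \frac{1}{8}\right) + 4 = - \frac{5}{8} + 4 = \frac{27}{8}$)
$\frac{44394}{8320} + \frac{x{\left(-41 \right)}}{W{\left(-140,-46 \right)}} = \frac{44394}{8320} + \frac{27}{8 \left(6 - \frac{\left(-140\right)^{2}}{9}\right)} = 44394 \cdot \frac{1}{8320} + \frac{27}{8 \left(6 - \frac{19600}{9}\right)} = \frac{22197}{4160} + \frac{27}{8 \left(6 - \frac{19600}{9}\right)} = \frac{22197}{4160} + \frac{27}{8 \left(- \frac{19546}{9}\right)} = \frac{22197}{4160} + \frac{27}{8} \left(- \frac{9}{19546}\right) = \frac{22197}{4160} - \frac{243}{156368} = \frac{216868101}{40655680}$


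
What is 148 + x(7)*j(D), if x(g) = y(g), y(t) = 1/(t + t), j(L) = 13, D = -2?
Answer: 2085/14 ≈ 148.93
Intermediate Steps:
y(t) = 1/(2*t)
x(g) = 1/(2*g)
148 + x(7)*j(D) = 148 + ((1/2)/7)*13 = 148 + ((1/2)*(1/7))*13 = 148 + (1/14)*13 = 148 + 13/14 = 2085/14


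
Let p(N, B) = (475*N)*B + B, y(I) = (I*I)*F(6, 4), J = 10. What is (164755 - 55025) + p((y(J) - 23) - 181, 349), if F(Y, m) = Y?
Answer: 65756979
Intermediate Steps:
y(I) = 6*I² (y(I) = (I*I)*6 = I²*6 = 6*I²)
p(N, B) = B + 475*B*N (p(N, B) = 475*B*N + B = B + 475*B*N)
(164755 - 55025) + p((y(J) - 23) - 181, 349) = (164755 - 55025) + 349*(1 + 475*((6*10² - 23) - 181)) = 109730 + 349*(1 + 475*((6*100 - 23) - 181)) = 109730 + 349*(1 + 475*((600 - 23) - 181)) = 109730 + 349*(1 + 475*(577 - 181)) = 109730 + 349*(1 + 475*396) = 109730 + 349*(1 + 188100) = 109730 + 349*188101 = 109730 + 65647249 = 65756979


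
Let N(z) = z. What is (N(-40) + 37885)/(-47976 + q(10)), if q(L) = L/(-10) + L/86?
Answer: -1627335/2063006 ≈ -0.78882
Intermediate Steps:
q(L) = -19*L/215 (q(L) = L*(-1/10) + L*(1/86) = -L/10 + L/86 = -19*L/215)
(N(-40) + 37885)/(-47976 + q(10)) = (-40 + 37885)/(-47976 - 19/215*10) = 37845/(-47976 - 38/43) = 37845/(-2063006/43) = 37845*(-43/2063006) = -1627335/2063006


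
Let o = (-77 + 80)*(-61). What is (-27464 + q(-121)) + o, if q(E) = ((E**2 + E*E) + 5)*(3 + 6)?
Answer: 235936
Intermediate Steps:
q(E) = 45 + 18*E**2 (q(E) = ((E**2 + E**2) + 5)*9 = (2*E**2 + 5)*9 = (5 + 2*E**2)*9 = 45 + 18*E**2)
o = -183 (o = 3*(-61) = -183)
(-27464 + q(-121)) + o = (-27464 + (45 + 18*(-121)**2)) - 183 = (-27464 + (45 + 18*14641)) - 183 = (-27464 + (45 + 263538)) - 183 = (-27464 + 263583) - 183 = 236119 - 183 = 235936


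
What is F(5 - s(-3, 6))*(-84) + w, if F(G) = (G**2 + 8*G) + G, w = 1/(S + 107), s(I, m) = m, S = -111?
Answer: 2687/4 ≈ 671.75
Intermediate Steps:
w = -1/4 (w = 1/(-111 + 107) = 1/(-4) = -1/4 ≈ -0.25000)
F(G) = G**2 + 9*G
F(5 - s(-3, 6))*(-84) + w = ((5 - 1*6)*(9 + (5 - 1*6)))*(-84) - 1/4 = ((5 - 6)*(9 + (5 - 6)))*(-84) - 1/4 = -(9 - 1)*(-84) - 1/4 = -1*8*(-84) - 1/4 = -8*(-84) - 1/4 = 672 - 1/4 = 2687/4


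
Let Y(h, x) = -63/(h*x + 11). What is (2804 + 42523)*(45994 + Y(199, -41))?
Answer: 808890910725/388 ≈ 2.0848e+9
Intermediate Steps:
Y(h, x) = -63/(11 + h*x)
(2804 + 42523)*(45994 + Y(199, -41)) = (2804 + 42523)*(45994 - 63/(11 + 199*(-41))) = 45327*(45994 - 63/(11 - 8159)) = 45327*(45994 - 63/(-8148)) = 45327*(45994 - 63*(-1/8148)) = 45327*(45994 + 3/388) = 45327*(17845675/388) = 808890910725/388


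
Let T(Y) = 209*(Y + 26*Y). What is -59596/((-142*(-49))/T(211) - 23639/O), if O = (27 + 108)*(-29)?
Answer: -10289105475660/1043465171 ≈ -9860.5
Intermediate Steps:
T(Y) = 5643*Y (T(Y) = 209*(27*Y) = 5643*Y)
O = -3915 (O = 135*(-29) = -3915)
-59596/((-142*(-49))/T(211) - 23639/O) = -59596/((-142*(-49))/((5643*211)) - 23639/(-3915)) = -59596/(6958/1190673 - 23639*(-1/3915)) = -59596/(6958*(1/1190673) + 23639/3915) = -59596/(6958/1190673 + 23639/3915) = -59596/1043465171/172647585 = -59596*172647585/1043465171 = -10289105475660/1043465171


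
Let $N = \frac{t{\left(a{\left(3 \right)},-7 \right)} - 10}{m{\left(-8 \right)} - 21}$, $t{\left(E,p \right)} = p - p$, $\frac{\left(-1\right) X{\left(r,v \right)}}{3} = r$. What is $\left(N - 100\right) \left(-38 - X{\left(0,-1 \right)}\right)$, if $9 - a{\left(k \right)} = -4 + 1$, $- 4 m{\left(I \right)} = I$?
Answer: $3780$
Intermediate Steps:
$m{\left(I \right)} = - \frac{I}{4}$
$X{\left(r,v \right)} = - 3 r$
$a{\left(k \right)} = 12$ ($a{\left(k \right)} = 9 - \left(-4 + 1\right) = 9 - -3 = 9 + 3 = 12$)
$t{\left(E,p \right)} = 0$
$N = \frac{10}{19}$ ($N = \frac{0 - 10}{\left(- \frac{1}{4}\right) \left(-8\right) - 21} = - \frac{10}{2 - 21} = - \frac{10}{-19} = \left(-10\right) \left(- \frac{1}{19}\right) = \frac{10}{19} \approx 0.52632$)
$\left(N - 100\right) \left(-38 - X{\left(0,-1 \right)}\right) = \left(\frac{10}{19} - 100\right) \left(-38 - \left(-3\right) 0\right) = - \frac{1890 \left(-38 - 0\right)}{19} = - \frac{1890 \left(-38 + 0\right)}{19} = \left(- \frac{1890}{19}\right) \left(-38\right) = 3780$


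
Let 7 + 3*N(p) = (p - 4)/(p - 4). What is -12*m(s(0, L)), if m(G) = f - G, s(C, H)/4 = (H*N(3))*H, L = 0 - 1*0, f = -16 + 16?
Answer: 0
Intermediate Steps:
f = 0
L = 0 (L = 0 + 0 = 0)
N(p) = -2 (N(p) = -7/3 + ((p - 4)/(p - 4))/3 = -7/3 + ((-4 + p)/(-4 + p))/3 = -7/3 + (1/3)*1 = -7/3 + 1/3 = -2)
s(C, H) = -8*H**2 (s(C, H) = 4*((H*(-2))*H) = 4*((-2*H)*H) = 4*(-2*H**2) = -8*H**2)
m(G) = -G (m(G) = 0 - G = -G)
-12*m(s(0, L)) = -(-12)*(-8*0**2) = -(-12)*(-8*0) = -(-12)*0 = -12*0 = 0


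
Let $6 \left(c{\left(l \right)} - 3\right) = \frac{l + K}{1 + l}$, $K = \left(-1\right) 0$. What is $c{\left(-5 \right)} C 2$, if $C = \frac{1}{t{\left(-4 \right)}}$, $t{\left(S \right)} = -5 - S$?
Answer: $- \frac{77}{12} \approx -6.4167$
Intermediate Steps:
$C = -1$ ($C = \frac{1}{-5 - -4} = \frac{1}{-5 + 4} = \frac{1}{-1} = -1$)
$K = 0$
$c{\left(l \right)} = 3 + \frac{l}{6 \left(1 + l\right)}$ ($c{\left(l \right)} = 3 + \frac{\left(l + 0\right) \frac{1}{1 + l}}{6} = 3 + \frac{l \frac{1}{1 + l}}{6} = 3 + \frac{l}{6 \left(1 + l\right)}$)
$c{\left(-5 \right)} C 2 = \frac{18 + 19 \left(-5\right)}{6 \left(1 - 5\right)} \left(-1\right) 2 = \frac{18 - 95}{6 \left(-4\right)} \left(-1\right) 2 = \frac{1}{6} \left(- \frac{1}{4}\right) \left(-77\right) \left(-1\right) 2 = \frac{77}{24} \left(-1\right) 2 = \left(- \frac{77}{24}\right) 2 = - \frac{77}{12}$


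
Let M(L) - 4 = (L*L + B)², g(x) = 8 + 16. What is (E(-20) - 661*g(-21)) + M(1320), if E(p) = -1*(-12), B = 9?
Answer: 3035989107433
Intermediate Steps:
g(x) = 24
E(p) = 12
M(L) = 4 + (9 + L²)² (M(L) = 4 + (L*L + 9)² = 4 + (L² + 9)² = 4 + (9 + L²)²)
(E(-20) - 661*g(-21)) + M(1320) = (12 - 661*24) + (4 + (9 + 1320²)²) = (12 - 15864) + (4 + (9 + 1742400)²) = -15852 + (4 + 1742409²) = -15852 + (4 + 3035989123281) = -15852 + 3035989123285 = 3035989107433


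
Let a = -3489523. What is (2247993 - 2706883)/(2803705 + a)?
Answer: 229445/342909 ≈ 0.66911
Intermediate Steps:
(2247993 - 2706883)/(2803705 + a) = (2247993 - 2706883)/(2803705 - 3489523) = -458890/(-685818) = -458890*(-1/685818) = 229445/342909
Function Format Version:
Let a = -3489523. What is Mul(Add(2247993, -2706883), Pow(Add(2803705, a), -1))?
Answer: Rational(229445, 342909) ≈ 0.66911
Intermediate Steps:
Mul(Add(2247993, -2706883), Pow(Add(2803705, a), -1)) = Mul(Add(2247993, -2706883), Pow(Add(2803705, -3489523), -1)) = Mul(-458890, Pow(-685818, -1)) = Mul(-458890, Rational(-1, 685818)) = Rational(229445, 342909)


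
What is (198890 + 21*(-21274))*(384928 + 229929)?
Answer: -152400915448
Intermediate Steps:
(198890 + 21*(-21274))*(384928 + 229929) = (198890 - 446754)*614857 = -247864*614857 = -152400915448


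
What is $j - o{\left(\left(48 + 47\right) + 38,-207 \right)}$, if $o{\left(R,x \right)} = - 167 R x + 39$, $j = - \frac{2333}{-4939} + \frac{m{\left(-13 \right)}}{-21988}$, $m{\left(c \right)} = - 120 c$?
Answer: $- \frac{124826521025737}{27149683} \approx -4.5977 \cdot 10^{6}$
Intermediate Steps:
$j = \frac{10898291}{27149683}$ ($j = - \frac{2333}{-4939} + \frac{\left(-120\right) \left(-13\right)}{-21988} = \left(-2333\right) \left(- \frac{1}{4939}\right) + 1560 \left(- \frac{1}{21988}\right) = \frac{2333}{4939} - \frac{390}{5497} = \frac{10898291}{27149683} \approx 0.40141$)
$o{\left(R,x \right)} = 39 - 167 R x$ ($o{\left(R,x \right)} = - 167 R x + 39 = 39 - 167 R x$)
$j - o{\left(\left(48 + 47\right) + 38,-207 \right)} = \frac{10898291}{27149683} - \left(39 - 167 \left(\left(48 + 47\right) + 38\right) \left(-207\right)\right) = \frac{10898291}{27149683} - \left(39 - 167 \left(95 + 38\right) \left(-207\right)\right) = \frac{10898291}{27149683} - \left(39 - 22211 \left(-207\right)\right) = \frac{10898291}{27149683} - \left(39 + 4597677\right) = \frac{10898291}{27149683} - 4597716 = - \frac{124826521025737}{27149683}$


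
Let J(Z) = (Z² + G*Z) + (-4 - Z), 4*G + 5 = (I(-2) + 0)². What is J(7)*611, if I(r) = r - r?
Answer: 71487/4 ≈ 17872.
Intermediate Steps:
I(r) = 0
G = -5/4 (G = -5/4 + (0 + 0)²/4 = -5/4 + (¼)*0² = -5/4 + (¼)*0 = -5/4 + 0 = -5/4 ≈ -1.2500)
J(Z) = -4 + Z² - 9*Z/4 (J(Z) = (Z² - 5*Z/4) + (-4 - Z) = -4 + Z² - 9*Z/4)
J(7)*611 = (-4 + 7² - 9/4*7)*611 = (-4 + 49 - 63/4)*611 = (117/4)*611 = 71487/4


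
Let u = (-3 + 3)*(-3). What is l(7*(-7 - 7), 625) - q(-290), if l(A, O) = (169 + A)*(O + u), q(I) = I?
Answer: 44665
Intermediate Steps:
u = 0 (u = 0*(-3) = 0)
l(A, O) = O*(169 + A) (l(A, O) = (169 + A)*(O + 0) = (169 + A)*O = O*(169 + A))
l(7*(-7 - 7), 625) - q(-290) = 625*(169 + 7*(-7 - 7)) - 1*(-290) = 625*(169 + 7*(-14)) + 290 = 625*(169 - 98) + 290 = 625*71 + 290 = 44375 + 290 = 44665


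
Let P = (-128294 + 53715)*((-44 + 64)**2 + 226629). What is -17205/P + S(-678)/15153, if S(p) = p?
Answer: -3826453746311/85521490340341 ≈ -0.044743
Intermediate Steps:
P = -16931595791 (P = -74579*(20**2 + 226629) = -74579*(400 + 226629) = -74579*227029 = -16931595791)
-17205/P + S(-678)/15153 = -17205/(-16931595791) - 678/15153 = -17205*(-1/16931595791) - 678*1/15153 = 17205/16931595791 - 226/5051 = -3826453746311/85521490340341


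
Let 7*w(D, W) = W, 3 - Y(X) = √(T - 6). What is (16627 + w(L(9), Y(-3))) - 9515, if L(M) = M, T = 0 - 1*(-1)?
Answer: 49787/7 - I*√5/7 ≈ 7112.4 - 0.31944*I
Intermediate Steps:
T = 1 (T = 0 + 1 = 1)
Y(X) = 3 - I*√5 (Y(X) = 3 - √(1 - 6) = 3 - √(-5) = 3 - I*√5)
w(D, W) = W/7
(16627 + w(L(9), Y(-3))) - 9515 = (16627 + (3 - I*√5)/7) - 9515 = (16627 + (3/7 - I*√5/7)) - 9515 = (116392/7 - I*√5/7) - 9515 = 49787/7 - I*√5/7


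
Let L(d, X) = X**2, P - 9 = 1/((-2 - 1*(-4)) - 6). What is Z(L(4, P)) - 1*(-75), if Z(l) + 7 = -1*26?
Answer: 42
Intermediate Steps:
P = 35/4 (P = 9 + 1/((-2 - 1*(-4)) - 6) = 9 + 1/((-2 + 4) - 6) = 9 + 1/(2 - 6) = 9 + 1/(-4) = 9 - 1/4 = 35/4 ≈ 8.7500)
Z(l) = -33 (Z(l) = -7 - 1*26 = -7 - 26 = -33)
Z(L(4, P)) - 1*(-75) = -33 - 1*(-75) = -33 + 75 = 42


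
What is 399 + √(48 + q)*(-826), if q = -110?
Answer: 399 - 826*I*√62 ≈ 399.0 - 6503.9*I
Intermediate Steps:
399 + √(48 + q)*(-826) = 399 + √(48 - 110)*(-826) = 399 + √(-62)*(-826) = 399 + (I*√62)*(-826) = 399 - 826*I*√62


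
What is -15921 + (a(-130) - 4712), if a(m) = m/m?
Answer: -20632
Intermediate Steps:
a(m) = 1
-15921 + (a(-130) - 4712) = -15921 + (1 - 4712) = -15921 - 4711 = -20632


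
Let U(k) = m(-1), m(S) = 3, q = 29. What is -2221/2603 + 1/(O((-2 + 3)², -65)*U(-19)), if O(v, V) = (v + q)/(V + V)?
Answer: -53828/23427 ≈ -2.2977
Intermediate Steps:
O(v, V) = (29 + v)/(2*V) (O(v, V) = (v + 29)/(V + V) = (29 + v)/((2*V)) = (29 + v)*(1/(2*V)) = (29 + v)/(2*V))
U(k) = 3
-2221/2603 + 1/(O((-2 + 3)², -65)*U(-19)) = -2221/2603 + 1/(((½)*(29 + (-2 + 3)²)/(-65))*3) = -2221*1/2603 + (⅓)/((½)*(-1/65)*(29 + 1²)) = -2221/2603 + (⅓)/((½)*(-1/65)*(29 + 1)) = -2221/2603 + (⅓)/((½)*(-1/65)*30) = -2221/2603 + (⅓)/(-3/13) = -2221/2603 - 13/3*⅓ = -2221/2603 - 13/9 = -53828/23427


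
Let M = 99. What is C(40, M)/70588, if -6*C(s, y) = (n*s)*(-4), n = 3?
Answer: 20/17647 ≈ 0.0011333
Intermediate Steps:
C(s, y) = 2*s (C(s, y) = -3*s*(-4)/6 = -(-2)*s = 2*s)
C(40, M)/70588 = (2*40)/70588 = 80*(1/70588) = 20/17647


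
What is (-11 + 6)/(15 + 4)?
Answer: -5/19 ≈ -0.26316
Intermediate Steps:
(-11 + 6)/(15 + 4) = -5/19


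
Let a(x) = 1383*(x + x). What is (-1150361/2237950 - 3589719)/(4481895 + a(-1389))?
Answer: -8033612786411/1432111201950 ≈ -5.6096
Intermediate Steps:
a(x) = 2766*x (a(x) = 1383*(2*x) = 2766*x)
(-1150361/2237950 - 3589719)/(4481895 + a(-1389)) = (-1150361/2237950 - 3589719)/(4481895 + 2766*(-1389)) = (-1150361*1/2237950 - 3589719)/(4481895 - 3841974) = (-1150361/2237950 - 3589719)/639921 = -8033612786411/2237950*1/639921 = -8033612786411/1432111201950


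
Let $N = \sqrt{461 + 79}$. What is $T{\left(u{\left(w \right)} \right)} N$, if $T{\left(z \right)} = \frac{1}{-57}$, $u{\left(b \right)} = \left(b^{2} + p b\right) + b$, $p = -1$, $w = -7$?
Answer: $- \frac{2 \sqrt{15}}{19} \approx -0.40768$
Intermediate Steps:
$u{\left(b \right)} = b^{2}$ ($u{\left(b \right)} = \left(b^{2} - b\right) + b = b^{2}$)
$T{\left(z \right)} = - \frac{1}{57}$
$N = 6 \sqrt{15}$ ($N = \sqrt{540} = 6 \sqrt{15} \approx 23.238$)
$T{\left(u{\left(w \right)} \right)} N = - \frac{6 \sqrt{15}}{57} = - \frac{2 \sqrt{15}}{19}$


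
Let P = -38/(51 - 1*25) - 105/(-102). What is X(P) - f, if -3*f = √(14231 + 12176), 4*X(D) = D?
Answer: -191/1768 + √26407/3 ≈ 54.059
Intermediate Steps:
P = -191/442 (P = -38/(51 - 25) - 105*(-1/102) = -38/26 + 35/34 = -38*1/26 + 35/34 = -19/13 + 35/34 = -191/442 ≈ -0.43213)
X(D) = D/4
f = -√26407/3 (f = -√(14231 + 12176)/3 = -√26407/3 ≈ -54.167)
X(P) - f = (¼)*(-191/442) - (-1)*√26407/3 = -191/1768 + √26407/3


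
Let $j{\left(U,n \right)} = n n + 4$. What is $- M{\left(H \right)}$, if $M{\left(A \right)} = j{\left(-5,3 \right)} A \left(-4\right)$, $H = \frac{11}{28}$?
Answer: $\frac{143}{7} \approx 20.429$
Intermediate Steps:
$j{\left(U,n \right)} = 4 + n^{2}$ ($j{\left(U,n \right)} = n^{2} + 4 = 4 + n^{2}$)
$H = \frac{11}{28}$ ($H = 11 \cdot \frac{1}{28} = \frac{11}{28} \approx 0.39286$)
$M{\left(A \right)} = - 52 A$ ($M{\left(A \right)} = \left(4 + 3^{2}\right) A \left(-4\right) = \left(4 + 9\right) A \left(-4\right) = 13 A \left(-4\right) = - 52 A$)
$- M{\left(H \right)} = - \frac{\left(-52\right) 11}{28} = \left(-1\right) \left(- \frac{143}{7}\right) = \frac{143}{7}$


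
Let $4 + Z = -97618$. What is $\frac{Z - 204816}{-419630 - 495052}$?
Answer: $\frac{151219}{457341} \approx 0.33065$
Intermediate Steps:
$Z = -97622$ ($Z = -4 - 97618 = -97622$)
$\frac{Z - 204816}{-419630 - 495052} = \frac{-97622 - 204816}{-419630 - 495052} = - \frac{302438}{-914682} = \left(-302438\right) \left(- \frac{1}{914682}\right) = \frac{151219}{457341}$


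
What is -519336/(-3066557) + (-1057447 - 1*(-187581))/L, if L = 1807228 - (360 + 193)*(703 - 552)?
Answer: -1772301224762/5285900964825 ≈ -0.33529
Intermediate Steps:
L = 1723725 (L = 1807228 - 553*151 = 1807228 - 1*83503 = 1807228 - 83503 = 1723725)
-519336/(-3066557) + (-1057447 - 1*(-187581))/L = -519336/(-3066557) + (-1057447 - 1*(-187581))/1723725 = -519336*(-1/3066557) + (-1057447 + 187581)*(1/1723725) = 519336/3066557 - 869866*1/1723725 = 519336/3066557 - 869866/1723725 = -1772301224762/5285900964825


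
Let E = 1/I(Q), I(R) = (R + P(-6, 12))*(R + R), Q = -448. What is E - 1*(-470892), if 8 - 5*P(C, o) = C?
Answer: 939192210437/1994496 ≈ 4.7089e+5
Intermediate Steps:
P(C, o) = 8/5 - C/5
I(R) = 2*R*(14/5 + R) (I(R) = (R + (8/5 - ⅕*(-6)))*(R + R) = (R + (8/5 + 6/5))*(2*R) = (R + 14/5)*(2*R) = (14/5 + R)*(2*R) = 2*R*(14/5 + R))
E = 5/1994496 (E = 1/((⅖)*(-448)*(14 + 5*(-448))) = 1/((⅖)*(-448)*(14 - 2240)) = 1/((⅖)*(-448)*(-2226)) = 1/(1994496/5) = 5/1994496 ≈ 2.5069e-6)
E - 1*(-470892) = 5/1994496 - 1*(-470892) = 5/1994496 + 470892 = 939192210437/1994496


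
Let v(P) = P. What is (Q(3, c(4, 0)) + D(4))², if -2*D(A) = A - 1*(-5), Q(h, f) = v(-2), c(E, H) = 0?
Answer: 169/4 ≈ 42.250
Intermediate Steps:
Q(h, f) = -2
D(A) = -5/2 - A/2 (D(A) = -(A - 1*(-5))/2 = -(A + 5)/2 = -(5 + A)/2 = -5/2 - A/2)
(Q(3, c(4, 0)) + D(4))² = (-2 + (-5/2 - ½*4))² = (-2 + (-5/2 - 2))² = (-2 - 9/2)² = (-13/2)² = 169/4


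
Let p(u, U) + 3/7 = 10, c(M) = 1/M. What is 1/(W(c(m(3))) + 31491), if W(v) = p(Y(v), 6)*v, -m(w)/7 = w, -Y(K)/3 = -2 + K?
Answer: 147/4629110 ≈ 3.1756e-5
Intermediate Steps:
Y(K) = 6 - 3*K (Y(K) = -3*(-2 + K) = 6 - 3*K)
m(w) = -7*w
p(u, U) = 67/7 (p(u, U) = -3/7 + 10 = 67/7)
W(v) = 67*v/7
1/(W(c(m(3))) + 31491) = 1/(67/(7*((-7*3))) + 31491) = 1/((67/7)/(-21) + 31491) = 1/((67/7)*(-1/21) + 31491) = 1/(-67/147 + 31491) = 1/(4629110/147) = 147/4629110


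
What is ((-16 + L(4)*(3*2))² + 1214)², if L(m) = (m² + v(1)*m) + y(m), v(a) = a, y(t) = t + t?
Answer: 591365124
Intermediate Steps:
y(t) = 2*t
L(m) = m² + 3*m (L(m) = (m² + 1*m) + 2*m = (m² + m) + 2*m = (m + m²) + 2*m = m² + 3*m)
((-16 + L(4)*(3*2))² + 1214)² = ((-16 + (4*(3 + 4))*(3*2))² + 1214)² = ((-16 + (4*7)*6)² + 1214)² = ((-16 + 28*6)² + 1214)² = ((-16 + 168)² + 1214)² = (152² + 1214)² = (23104 + 1214)² = 24318² = 591365124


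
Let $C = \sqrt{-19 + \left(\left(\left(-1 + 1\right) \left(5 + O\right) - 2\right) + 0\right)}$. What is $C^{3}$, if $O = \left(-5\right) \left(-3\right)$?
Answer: $- 21 i \sqrt{21} \approx - 96.234 i$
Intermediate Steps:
$O = 15$
$C = i \sqrt{21}$ ($C = \sqrt{-19 + \left(\left(\left(-1 + 1\right) \left(5 + 15\right) - 2\right) + 0\right)} = \sqrt{-19 + \left(\left(0 \cdot 20 - 2\right) + 0\right)} = \sqrt{-19 + \left(\left(0 - 2\right) + 0\right)} = \sqrt{-19 + \left(-2 + 0\right)} = \sqrt{-19 - 2} = \sqrt{-21} = i \sqrt{21} \approx 4.5826 i$)
$C^{3} = \left(i \sqrt{21}\right)^{3} = - 21 i \sqrt{21}$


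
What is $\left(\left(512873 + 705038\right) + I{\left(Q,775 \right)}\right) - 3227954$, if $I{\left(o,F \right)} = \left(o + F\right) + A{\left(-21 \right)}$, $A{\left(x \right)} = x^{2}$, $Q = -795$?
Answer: $-2009622$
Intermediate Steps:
$I{\left(o,F \right)} = 441 + F + o$ ($I{\left(o,F \right)} = \left(o + F\right) + \left(-21\right)^{2} = \left(F + o\right) + 441 = 441 + F + o$)
$\left(\left(512873 + 705038\right) + I{\left(Q,775 \right)}\right) - 3227954 = \left(\left(512873 + 705038\right) + \left(441 + 775 - 795\right)\right) - 3227954 = \left(1217911 + 421\right) - 3227954 = 1218332 - 3227954 = -2009622$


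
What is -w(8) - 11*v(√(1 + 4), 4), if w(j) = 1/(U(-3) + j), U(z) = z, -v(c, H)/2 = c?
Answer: -⅕ + 22*√5 ≈ 48.993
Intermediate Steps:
v(c, H) = -2*c
w(j) = 1/(-3 + j)
-w(8) - 11*v(√(1 + 4), 4) = -1/(-3 + 8) - (-22)*√(1 + 4) = -1/5 - (-22)*√5 = -1*⅕ + 22*√5 = -⅕ + 22*√5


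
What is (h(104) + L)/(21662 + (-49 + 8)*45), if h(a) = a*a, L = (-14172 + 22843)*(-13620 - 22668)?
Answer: -16560128/1043 ≈ -15877.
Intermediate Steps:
L = -314653248 (L = 8671*(-36288) = -314653248)
h(a) = a**2
(h(104) + L)/(21662 + (-49 + 8)*45) = (104**2 - 314653248)/(21662 + (-49 + 8)*45) = (10816 - 314653248)/(21662 - 41*45) = -314642432/(21662 - 1845) = -314642432/19817 = -314642432*1/19817 = -16560128/1043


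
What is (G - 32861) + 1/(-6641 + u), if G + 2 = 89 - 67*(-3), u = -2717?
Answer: -304818135/9358 ≈ -32573.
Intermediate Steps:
G = 288 (G = -2 + (89 - 67*(-3)) = -2 + (89 + 201) = -2 + 290 = 288)
(G - 32861) + 1/(-6641 + u) = (288 - 32861) + 1/(-6641 - 2717) = -32573 + 1/(-9358) = -32573 - 1/9358 = -304818135/9358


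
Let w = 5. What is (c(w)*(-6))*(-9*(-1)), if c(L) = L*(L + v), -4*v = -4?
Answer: -1620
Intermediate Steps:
v = 1 (v = -¼*(-4) = 1)
c(L) = L*(1 + L) (c(L) = L*(L + 1) = L*(1 + L))
(c(w)*(-6))*(-9*(-1)) = ((5*(1 + 5))*(-6))*(-9*(-1)) = ((5*6)*(-6))*9 = (30*(-6))*9 = -180*9 = -1620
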